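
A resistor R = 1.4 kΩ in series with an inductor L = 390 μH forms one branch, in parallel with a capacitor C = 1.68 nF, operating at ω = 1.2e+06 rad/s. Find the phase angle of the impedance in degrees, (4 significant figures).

-70.37°

X_L = ωL = 468.0 Ω
X_C = 1/(ωC) = 496.0 Ω
Branch 1 (R+jX_L): Z₁ = 1400 + j468.0 Ω, |Z₁| = 1476 Ω
Branch 2 (−jX_C): Z₂ = −j496.0 Ω
Parallel: Z = Z₁Z₂/(Z₁+Z₂), |Z| = 522.9 Ω, ∠Z = -70.37°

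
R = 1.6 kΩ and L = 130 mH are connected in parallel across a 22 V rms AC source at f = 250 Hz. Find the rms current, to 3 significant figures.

109 mA

ω = 2πf = 1571 rad/s
X_L = ωL = 204 Ω
Parallel: admittances add. Y = 1/R + 1/(jωL)
Y = (0.000625 − j0.00490) S
|Y| = 0.00494 S → |Z| = 1/|Y| = 203 Ω, ∠Z = −∠Y = 82.7°
I = V/|Z| = 22/203 = 109 mA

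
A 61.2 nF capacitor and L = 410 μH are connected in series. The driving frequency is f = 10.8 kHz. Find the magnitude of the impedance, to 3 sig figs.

ω = 2πf = 67860 rad/s
X_L = ωL = 27.8 Ω
X_C = 1/(ωC) = 241 Ω
Net reactance X = X_L − X_C = -213 Ω
Z = − j213 Ω
|Z| = √(0² + 213²) = 213 Ω

213 Ω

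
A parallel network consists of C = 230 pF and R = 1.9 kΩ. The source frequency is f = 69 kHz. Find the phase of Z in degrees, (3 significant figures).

ω = 2πf = 433500 rad/s
X_C = 1/(ωC) = 10000 Ω
Parallel: admittances add. Y = 1/R + jωC
Y = (0.000526 + j9.97e-05) S
|Y| = 0.000536 S → |Z| = 1/|Y| = 1870 Ω, ∠Z = −∠Y = -10.7°

-10.7°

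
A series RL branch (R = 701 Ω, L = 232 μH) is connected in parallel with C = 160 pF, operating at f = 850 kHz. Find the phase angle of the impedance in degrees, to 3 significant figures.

-35.1°

ω = 2πf = 5.341e+06 rad/s
X_L = ωL = 1240 Ω
X_C = 1/(ωC) = 1170 Ω
Branch 1 (R+jX_L): Z₁ = 701 + j1240 Ω, |Z₁| = 1420 Ω
Branch 2 (−jX_C): Z₂ = −j1170 Ω
Parallel: Z = Z₁Z₂/(Z₁+Z₂), |Z| = 2370 Ω, ∠Z = -35.1°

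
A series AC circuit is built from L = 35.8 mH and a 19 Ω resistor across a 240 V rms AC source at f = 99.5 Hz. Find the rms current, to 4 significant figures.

8.175 A

ω = 2πf = 625.2 rad/s
X_L = ωL = 22.38 Ω
Z = 19.00 + j22.38 Ω
|Z| = √(19.00² + 22.38²) = 29.36 Ω
I = V/|Z| = 240/29.36 = 8.175 A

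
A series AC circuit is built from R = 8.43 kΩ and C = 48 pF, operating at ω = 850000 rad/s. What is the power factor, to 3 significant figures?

0.325

X_C = 1/(ωC) = 24500 Ω
Z = 8430 − j24500 Ω
|Z| = √(8430² + 24500²) = 25900 Ω
∠Z = arctan(-24500/8430) = -71.0°
cos φ = cos(-71.0°) = 0.325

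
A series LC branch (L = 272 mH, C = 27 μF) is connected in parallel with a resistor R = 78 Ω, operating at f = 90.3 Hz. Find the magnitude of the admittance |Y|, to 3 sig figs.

17.0 mS

ω = 2πf = 567.4 rad/s
X_L = ωL = 154 Ω
X_C = 1/(ωC) = 65.3 Ω
Branch 1: Z₁ = R = 78.0 Ω
Branch 2 (series LC): Z₂ = j(X_L − X_C) = j89.0 Ω
Parallel: Z = Z₁Z₂/(Z₁+Z₂), |Z| = 58.7 Ω, ∠Z = 41.2°
|Y| = 1/|Z| = 17.0 mS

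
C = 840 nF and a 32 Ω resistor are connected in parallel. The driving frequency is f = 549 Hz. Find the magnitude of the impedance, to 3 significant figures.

ω = 2πf = 3449 rad/s
X_C = 1/(ωC) = 345 Ω
Parallel: admittances add. Y = 1/R + jωC
Y = (0.0312 + j0.00290) S
|Y| = 0.0314 S → |Z| = 1/|Y| = 31.9 Ω, ∠Z = −∠Y = -5.30°

31.9 Ω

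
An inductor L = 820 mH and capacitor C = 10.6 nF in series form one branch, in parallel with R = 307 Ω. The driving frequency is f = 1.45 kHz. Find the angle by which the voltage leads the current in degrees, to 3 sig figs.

-6.08°

ω = 2πf = 9111 rad/s
X_L = ωL = 7470 Ω
X_C = 1/(ωC) = 10400 Ω
Branch 1: Z₁ = R = 307 Ω
Branch 2 (series LC): Z₂ = j(X_L − X_C) = −j2880 Ω
Parallel: Z = Z₁Z₂/(Z₁+Z₂), |Z| = 305 Ω, ∠Z = -6.08°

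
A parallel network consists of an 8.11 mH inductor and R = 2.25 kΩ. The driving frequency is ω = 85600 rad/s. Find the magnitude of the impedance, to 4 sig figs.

663.4 Ω

X_L = ωL = 694.2 Ω
Parallel: admittances add. Y = 1/R + 1/(jωL)
Y = (0.0004444 − j0.001440) S
|Y| = 0.001507 S → |Z| = 1/|Y| = 663.4 Ω, ∠Z = −∠Y = 72.85°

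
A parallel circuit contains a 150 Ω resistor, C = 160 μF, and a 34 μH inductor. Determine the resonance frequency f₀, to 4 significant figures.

2.158 kHz

ω₀ = 1/√(LC) = 1/√(3.4e-05 × 0.00016) = 13560 rad/s
f₀ = ω₀/(2π) = 2.158 kHz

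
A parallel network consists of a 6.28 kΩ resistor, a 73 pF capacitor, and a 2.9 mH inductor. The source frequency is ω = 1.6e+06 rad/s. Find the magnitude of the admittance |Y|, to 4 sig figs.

187.4 μS

X_L = ωL = 4640 Ω
X_C = 1/(ωC) = 8562 Ω
Parallel: admittances add. Y = 1/R + 1/(jωL) + jωC
Y = (0.0001592 − j9.872e-05) S
|Y| = 0.0001874 S → |Z| = 1/|Y| = 5338 Ω, ∠Z = −∠Y = 31.80°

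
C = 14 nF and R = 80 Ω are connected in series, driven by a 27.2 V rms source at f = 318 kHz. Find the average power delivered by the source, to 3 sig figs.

7.71 W

ω = 2πf = 1.998e+06 rad/s
X_C = 1/(ωC) = 35.7 Ω
Z = 80.0 − j35.7 Ω
|Z| = √(80.0² + 35.7²) = 87.6 Ω
∠Z = arctan(-35.7/80.0) = -24.1°
I = V/|Z| = 310 mA
P = VI cos φ = 27.2 × 0.310 × cos(-24.1°) = 7.71 W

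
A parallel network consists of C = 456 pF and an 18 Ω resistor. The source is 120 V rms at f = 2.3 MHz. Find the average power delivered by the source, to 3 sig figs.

800 W

ω = 2πf = 1.445e+07 rad/s
X_C = 1/(ωC) = 152 Ω
Parallel: admittances add. Y = 1/R + jωC
Y = (0.0556 + j0.00659) S
|Y| = 0.0559 S → |Z| = 1/|Y| = 17.9 Ω, ∠Z = −∠Y = -6.76°
I = V/|Z| = 6.71 A
P = VI cos φ = 120 × 6.71 × cos(-6.76°) = 800 W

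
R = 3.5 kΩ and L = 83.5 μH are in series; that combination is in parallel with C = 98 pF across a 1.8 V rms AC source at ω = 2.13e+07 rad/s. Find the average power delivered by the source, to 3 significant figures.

X_L = ωL = 1780 Ω
X_C = 1/(ωC) = 479 Ω
Branch 1 (R+jX_L): Z₁ = 3500 + j1780 Ω, |Z₁| = 3930 Ω
Branch 2 (−jX_C): Z₂ = −j479 Ω
Parallel: Z = Z₁Z₂/(Z₁+Z₂), |Z| = 504 Ω, ∠Z = -83.4°
I = V/|Z| = 3.57 mA
P = VI cos φ = 1.8 × 0.00357 × cos(-83.4°) = 736 μW

736 μW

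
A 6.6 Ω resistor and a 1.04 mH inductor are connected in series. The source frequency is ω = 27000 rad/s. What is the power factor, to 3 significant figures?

X_L = ωL = 28.1 Ω
Z = 6.60 + j28.1 Ω
|Z| = √(6.60² + 28.1²) = 28.8 Ω
∠Z = arctan(28.1/6.60) = 76.8°
cos φ = cos(76.8°) = 0.229

0.229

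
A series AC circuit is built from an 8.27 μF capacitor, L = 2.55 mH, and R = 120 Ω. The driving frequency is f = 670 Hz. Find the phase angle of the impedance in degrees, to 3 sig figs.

-8.53°

ω = 2πf = 4210 rad/s
X_L = ωL = 10.7 Ω
X_C = 1/(ωC) = 28.7 Ω
Net reactance X = X_L − X_C = -18.0 Ω
Z = 120 − j18.0 Ω
|Z| = √(120² + 18.0²) = 121 Ω
∠Z = arctan(-18.0/120) = -8.53°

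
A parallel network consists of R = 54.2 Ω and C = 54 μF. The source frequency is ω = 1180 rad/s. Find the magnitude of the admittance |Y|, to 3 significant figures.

66.3 mS

X_C = 1/(ωC) = 15.7 Ω
Parallel: admittances add. Y = 1/R + jωC
Y = (0.0185 + j0.0637) S
|Y| = 0.0663 S → |Z| = 1/|Y| = 15.1 Ω, ∠Z = −∠Y = -73.9°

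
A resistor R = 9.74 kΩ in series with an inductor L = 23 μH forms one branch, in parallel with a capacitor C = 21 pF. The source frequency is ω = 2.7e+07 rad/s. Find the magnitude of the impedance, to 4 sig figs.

X_L = ωL = 621.0 Ω
X_C = 1/(ωC) = 1764 Ω
Branch 1 (R+jX_L): Z₁ = 9740 + j621.0 Ω, |Z₁| = 9760 Ω
Branch 2 (−jX_C): Z₂ = −j1764 Ω
Parallel: Z = Z₁Z₂/(Z₁+Z₂), |Z| = 1755 Ω, ∠Z = -79.66°

1755 Ω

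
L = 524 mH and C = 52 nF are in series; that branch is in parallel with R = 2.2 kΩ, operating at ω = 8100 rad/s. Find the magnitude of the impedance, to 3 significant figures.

1420 Ω

X_L = ωL = 4240 Ω
X_C = 1/(ωC) = 2370 Ω
Branch 1: Z₁ = R = 2200 Ω
Branch 2 (series LC): Z₂ = j(X_L − X_C) = j1870 Ω
Parallel: Z = Z₁Z₂/(Z₁+Z₂), |Z| = 1420 Ω, ∠Z = 49.6°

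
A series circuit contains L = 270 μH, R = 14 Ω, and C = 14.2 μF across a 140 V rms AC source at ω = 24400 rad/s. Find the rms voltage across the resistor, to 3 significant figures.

X_L = ωL = 6.59 Ω
X_C = 1/(ωC) = 2.89 Ω
Net reactance X = X_L − X_C = 3.70 Ω
Z = 14.0 + j3.70 Ω
|Z| = √(14.0² + 3.70²) = 14.5 Ω
I = V/|Z| = 9.67 A
V_R = I·|Z_R| = 9.67 × 14.0 = 135 V

135 V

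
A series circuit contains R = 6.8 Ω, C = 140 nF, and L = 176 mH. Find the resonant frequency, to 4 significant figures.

ω₀ = 1/√(LC) = 1/√(0.176 × 1.4e-07) = 6371 rad/s
f₀ = ω₀/(2π) = 1.014 kHz

1.014 kHz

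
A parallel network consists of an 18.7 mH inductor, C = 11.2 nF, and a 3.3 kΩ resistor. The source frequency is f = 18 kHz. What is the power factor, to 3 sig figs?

0.357

ω = 2πf = 113100 rad/s
X_L = ωL = 2110 Ω
X_C = 1/(ωC) = 789 Ω
Parallel: admittances add. Y = 1/R + 1/(jωL) + jωC
Y = (0.000303 + j0.000794) S
|Y| = 0.000850 S → |Z| = 1/|Y| = 1180 Ω, ∠Z = −∠Y = -69.1°
cos φ = cos(-69.1°) = 0.357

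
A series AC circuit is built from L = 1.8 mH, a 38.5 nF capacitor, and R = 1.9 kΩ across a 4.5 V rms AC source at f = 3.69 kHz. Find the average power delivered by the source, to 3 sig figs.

8.06 mW

ω = 2πf = 23180 rad/s
X_L = ωL = 41.7 Ω
X_C = 1/(ωC) = 1120 Ω
Net reactance X = X_L − X_C = -1080 Ω
Z = 1900 − j1080 Ω
|Z| = √(1900² + 1080²) = 2180 Ω
∠Z = arctan(-1080/1900) = -29.6°
I = V/|Z| = 2.06 mA
P = VI cos φ = 4.5 × 0.00206 × cos(-29.6°) = 8.06 mW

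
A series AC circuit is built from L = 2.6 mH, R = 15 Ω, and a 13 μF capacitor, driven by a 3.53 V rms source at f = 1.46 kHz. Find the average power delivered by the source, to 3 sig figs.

ω = 2πf = 9173 rad/s
X_L = ωL = 23.9 Ω
X_C = 1/(ωC) = 8.39 Ω
Net reactance X = X_L − X_C = 15.5 Ω
Z = 15.0 + j15.5 Ω
|Z| = √(15.0² + 15.5²) = 21.5 Ω
∠Z = arctan(15.5/15.0) = 45.9°
I = V/|Z| = 164 mA
P = VI cos φ = 3.53 × 0.164 × cos(45.9°) = 403 mW

403 mW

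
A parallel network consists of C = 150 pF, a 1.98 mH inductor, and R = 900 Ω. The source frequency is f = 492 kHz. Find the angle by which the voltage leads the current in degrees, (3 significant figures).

-15.1°

ω = 2πf = 3.091e+06 rad/s
X_L = ωL = 6120 Ω
X_C = 1/(ωC) = 2160 Ω
Parallel: admittances add. Y = 1/R + 1/(jωL) + jωC
Y = (0.00111 + j0.000300) S
|Y| = 0.00115 S → |Z| = 1/|Y| = 869 Ω, ∠Z = −∠Y = -15.1°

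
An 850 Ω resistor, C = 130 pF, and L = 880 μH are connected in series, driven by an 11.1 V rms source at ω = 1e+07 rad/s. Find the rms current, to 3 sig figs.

X_L = ωL = 8800 Ω
X_C = 1/(ωC) = 769 Ω
Net reactance X = X_L − X_C = 8030 Ω
Z = 850 + j8030 Ω
|Z| = √(850² + 8030²) = 8080 Ω
I = V/|Z| = 11.1/8080 = 1.37 mA

1.37 mA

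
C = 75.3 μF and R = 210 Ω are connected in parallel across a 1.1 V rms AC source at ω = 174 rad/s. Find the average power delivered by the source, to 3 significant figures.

X_C = 1/(ωC) = 76.3 Ω
Parallel: admittances add. Y = 1/R + jωC
Y = (0.00476 + j0.0131) S
|Y| = 0.0139 S → |Z| = 1/|Y| = 71.7 Ω, ∠Z = −∠Y = -70.0°
I = V/|Z| = 15.3 mA
P = VI cos φ = 1.1 × 0.0153 × cos(-70.0°) = 5.76 mW

5.76 mW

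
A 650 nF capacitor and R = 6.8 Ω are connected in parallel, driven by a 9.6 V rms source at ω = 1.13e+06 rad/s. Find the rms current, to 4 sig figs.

7.191 A

X_C = 1/(ωC) = 1.361 Ω
Parallel: admittances add. Y = 1/R + jωC
Y = (0.1471 + j0.7345) S
|Y| = 0.7491 S → |Z| = 1/|Y| = 1.335 Ω, ∠Z = −∠Y = -78.68°
I = V/|Z| = 9.6/1.335 = 7.191 A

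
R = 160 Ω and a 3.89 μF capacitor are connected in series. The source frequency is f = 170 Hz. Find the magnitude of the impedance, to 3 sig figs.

ω = 2πf = 1068 rad/s
X_C = 1/(ωC) = 241 Ω
Z = 160 − j241 Ω
|Z| = √(160² + 241²) = 289 Ω

289 Ω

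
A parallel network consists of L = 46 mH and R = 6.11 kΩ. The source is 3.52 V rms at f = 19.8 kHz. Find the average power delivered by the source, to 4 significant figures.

ω = 2πf = 124400 rad/s
X_L = ωL = 5723 Ω
Parallel: admittances add. Y = 1/R + 1/(jωL)
Y = (0.0001637 − j0.0001747) S
|Y| = 0.0002394 S → |Z| = 1/|Y| = 4177 Ω, ∠Z = −∠Y = 46.87°
I = V/|Z| = 842.8 μA
P = VI cos φ = 3.52 × 0.0008428 × cos(46.87°) = 2.028 mW

2.028 mW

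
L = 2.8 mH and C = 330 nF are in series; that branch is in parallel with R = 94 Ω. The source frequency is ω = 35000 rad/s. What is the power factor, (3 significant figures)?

X_L = ωL = 98.0 Ω
X_C = 1/(ωC) = 86.6 Ω
Branch 1: Z₁ = R = 94.0 Ω
Branch 2 (series LC): Z₂ = j(X_L − X_C) = j11.4 Ω
Parallel: Z = Z₁Z₂/(Z₁+Z₂), |Z| = 11.3 Ω, ∠Z = 83.1°
cos φ = cos(83.1°) = 0.121

0.121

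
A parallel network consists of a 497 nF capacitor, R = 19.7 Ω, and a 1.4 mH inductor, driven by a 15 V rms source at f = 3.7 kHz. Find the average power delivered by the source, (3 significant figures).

ω = 2πf = 23250 rad/s
X_L = ωL = 32.5 Ω
X_C = 1/(ωC) = 86.5 Ω
Parallel: admittances add. Y = 1/R + 1/(jωL) + jωC
Y = (0.0508 − j0.0192) S
|Y| = 0.0543 S → |Z| = 1/|Y| = 18.4 Ω, ∠Z = −∠Y = 20.7°
I = V/|Z| = 814 mA
P = VI cos φ = 15 × 0.814 × cos(20.7°) = 11.4 W

11.4 W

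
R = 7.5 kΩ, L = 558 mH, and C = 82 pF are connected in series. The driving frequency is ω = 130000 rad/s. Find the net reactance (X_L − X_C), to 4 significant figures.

-21270 Ω

X_L = ωL = 72540 Ω
X_C = 1/(ωC) = 93810 Ω
X = 72540 − 93810 = -21270 Ω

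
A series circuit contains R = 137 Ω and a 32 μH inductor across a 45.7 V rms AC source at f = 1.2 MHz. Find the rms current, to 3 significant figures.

ω = 2πf = 7.54e+06 rad/s
X_L = ωL = 241 Ω
Z = 137 + j241 Ω
|Z| = √(137² + 241²) = 277 Ω
I = V/|Z| = 45.7/277 = 165 mA

165 mA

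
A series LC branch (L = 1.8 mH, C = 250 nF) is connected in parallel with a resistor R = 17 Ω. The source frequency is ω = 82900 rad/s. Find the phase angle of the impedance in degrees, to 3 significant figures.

X_L = ωL = 149 Ω
X_C = 1/(ωC) = 48.3 Ω
Branch 1: Z₁ = R = 17.0 Ω
Branch 2 (series LC): Z₂ = j(X_L − X_C) = j101 Ω
Parallel: Z = Z₁Z₂/(Z₁+Z₂), |Z| = 16.8 Ω, ∠Z = 9.56°

9.56°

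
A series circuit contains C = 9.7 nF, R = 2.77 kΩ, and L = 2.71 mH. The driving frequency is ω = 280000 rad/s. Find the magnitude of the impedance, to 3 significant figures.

2800 Ω

X_L = ωL = 759 Ω
X_C = 1/(ωC) = 368 Ω
Net reactance X = X_L − X_C = 391 Ω
Z = 2770 + j391 Ω
|Z| = √(2770² + 391²) = 2800 Ω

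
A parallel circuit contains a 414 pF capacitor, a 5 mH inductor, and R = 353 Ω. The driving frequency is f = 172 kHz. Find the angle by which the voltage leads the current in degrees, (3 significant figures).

-5.29°

ω = 2πf = 1.081e+06 rad/s
X_L = ωL = 5400 Ω
X_C = 1/(ωC) = 2240 Ω
Parallel: admittances add. Y = 1/R + 1/(jωL) + jωC
Y = (0.00283 + j0.000262) S
|Y| = 0.00284 S → |Z| = 1/|Y| = 351 Ω, ∠Z = −∠Y = -5.29°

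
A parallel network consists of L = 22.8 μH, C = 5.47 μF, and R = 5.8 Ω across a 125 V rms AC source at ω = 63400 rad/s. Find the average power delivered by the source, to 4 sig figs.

X_L = ωL = 1.446 Ω
X_C = 1/(ωC) = 2.884 Ω
Parallel: admittances add. Y = 1/R + 1/(jωL) + jωC
Y = (0.1724 − j0.3450) S
|Y| = 0.3857 S → |Z| = 1/|Y| = 2.593 Ω, ∠Z = −∠Y = 63.45°
I = V/|Z| = 48.21 A
P = VI cos φ = 125 × 48.21 × cos(63.45°) = 2.694 kW

2.694 kW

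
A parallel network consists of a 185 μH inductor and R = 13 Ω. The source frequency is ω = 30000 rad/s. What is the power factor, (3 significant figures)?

X_L = ωL = 5.55 Ω
Parallel: admittances add. Y = 1/R + 1/(jωL)
Y = (0.0769 − j0.180) S
|Y| = 0.196 S → |Z| = 1/|Y| = 5.10 Ω, ∠Z = −∠Y = 66.9°
cos φ = cos(66.9°) = 0.393

0.393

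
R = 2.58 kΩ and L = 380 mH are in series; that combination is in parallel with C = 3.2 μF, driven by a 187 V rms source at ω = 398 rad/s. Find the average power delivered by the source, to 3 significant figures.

X_L = ωL = 151 Ω
X_C = 1/(ωC) = 785 Ω
Branch 1 (R+jX_L): Z₁ = 2580 + j151 Ω, |Z₁| = 2580 Ω
Branch 2 (−jX_C): Z₂ = −j785 Ω
Parallel: Z = Z₁Z₂/(Z₁+Z₂), |Z| = 764 Ω, ∠Z = -72.8°
I = V/|Z| = 245 mA
P = VI cos φ = 187 × 0.245 × cos(-72.8°) = 13.5 W

13.5 W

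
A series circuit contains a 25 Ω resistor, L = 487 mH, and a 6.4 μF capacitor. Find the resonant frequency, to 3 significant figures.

90.1 Hz

ω₀ = 1/√(LC) = 1/√(0.487 × 6.4e-06) = 566.4 rad/s
f₀ = ω₀/(2π) = 90.1 Hz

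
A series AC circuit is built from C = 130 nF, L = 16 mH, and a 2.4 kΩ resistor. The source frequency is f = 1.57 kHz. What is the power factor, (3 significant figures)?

ω = 2πf = 9865 rad/s
X_L = ωL = 158 Ω
X_C = 1/(ωC) = 780 Ω
Net reactance X = X_L − X_C = -622 Ω
Z = 2400 − j622 Ω
|Z| = √(2400² + 622²) = 2480 Ω
∠Z = arctan(-622/2400) = -14.5°
cos φ = cos(-14.5°) = 0.968

0.968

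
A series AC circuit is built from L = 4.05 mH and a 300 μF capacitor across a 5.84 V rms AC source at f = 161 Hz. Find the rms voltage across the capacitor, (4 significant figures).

ω = 2πf = 1012 rad/s
X_L = ωL = 4.097 Ω
X_C = 1/(ωC) = 3.295 Ω
Net reactance X = X_L − X_C = 0.8018 Ω
Z = j0.8018 Ω
|Z| = √(0² + 0.8018²) = 0.8018 Ω
I = V/|Z| = 7.283 A
V_C = I·|Z_C| = 7.283 × 3.295 = 24.00 V

24.00 V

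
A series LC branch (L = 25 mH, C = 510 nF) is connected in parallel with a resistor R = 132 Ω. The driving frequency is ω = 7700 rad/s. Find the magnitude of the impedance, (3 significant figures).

X_L = ωL = 192 Ω
X_C = 1/(ωC) = 255 Ω
Branch 1: Z₁ = R = 132 Ω
Branch 2 (series LC): Z₂ = j(X_L − X_C) = −j62.1 Ω
Parallel: Z = Z₁Z₂/(Z₁+Z₂), |Z| = 56.2 Ω, ∠Z = -64.8°

56.2 Ω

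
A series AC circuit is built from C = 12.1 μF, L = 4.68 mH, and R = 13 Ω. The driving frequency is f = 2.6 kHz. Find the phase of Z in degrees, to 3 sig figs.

ω = 2πf = 16340 rad/s
X_L = ωL = 76.5 Ω
X_C = 1/(ωC) = 5.06 Ω
Net reactance X = X_L − X_C = 71.4 Ω
Z = 13.0 + j71.4 Ω
|Z| = √(13.0² + 71.4²) = 72.6 Ω
∠Z = arctan(71.4/13.0) = 79.7°

79.7°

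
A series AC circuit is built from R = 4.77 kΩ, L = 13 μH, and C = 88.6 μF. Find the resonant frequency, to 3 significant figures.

ω₀ = 1/√(LC) = 1/√(1.3e-05 × 8.86e-05) = 29470 rad/s
f₀ = ω₀/(2π) = 4.69 kHz

4.69 kHz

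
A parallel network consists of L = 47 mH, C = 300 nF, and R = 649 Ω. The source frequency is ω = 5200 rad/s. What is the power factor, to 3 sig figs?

X_L = ωL = 244 Ω
X_C = 1/(ωC) = 641 Ω
Parallel: admittances add. Y = 1/R + 1/(jωL) + jωC
Y = (0.00154 − j0.00253) S
|Y| = 0.00296 S → |Z| = 1/|Y| = 337 Ω, ∠Z = −∠Y = 58.7°
cos φ = cos(58.7°) = 0.520

0.520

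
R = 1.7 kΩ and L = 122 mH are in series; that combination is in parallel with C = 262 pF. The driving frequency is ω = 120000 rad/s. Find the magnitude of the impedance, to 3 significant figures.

27200 Ω

X_L = ωL = 14600 Ω
X_C = 1/(ωC) = 31800 Ω
Branch 1 (R+jX_L): Z₁ = 1700 + j14600 Ω, |Z₁| = 14700 Ω
Branch 2 (−jX_C): Z₂ = −j31800 Ω
Parallel: Z = Z₁Z₂/(Z₁+Z₂), |Z| = 27200 Ω, ∠Z = 77.7°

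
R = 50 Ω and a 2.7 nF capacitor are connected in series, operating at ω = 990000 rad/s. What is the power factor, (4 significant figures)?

X_C = 1/(ωC) = 374.1 Ω
Z = 50.00 − j374.1 Ω
|Z| = √(50.00² + 374.1²) = 377.4 Ω
∠Z = arctan(-374.1/50.00) = -82.39°
cos φ = cos(-82.39°) = 0.1325

0.1325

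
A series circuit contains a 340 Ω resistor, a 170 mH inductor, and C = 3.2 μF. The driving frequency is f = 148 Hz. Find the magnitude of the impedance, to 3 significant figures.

ω = 2πf = 929.9 rad/s
X_L = ωL = 158 Ω
X_C = 1/(ωC) = 336 Ω
Net reactance X = X_L − X_C = -178 Ω
Z = 340 − j178 Ω
|Z| = √(340² + 178²) = 384 Ω

384 Ω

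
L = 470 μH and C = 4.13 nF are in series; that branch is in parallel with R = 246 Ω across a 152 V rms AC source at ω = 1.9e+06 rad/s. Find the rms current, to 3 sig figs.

649 mA

X_L = ωL = 893 Ω
X_C = 1/(ωC) = 127 Ω
Branch 1: Z₁ = R = 246 Ω
Branch 2 (series LC): Z₂ = j(X_L − X_C) = j766 Ω
Parallel: Z = Z₁Z₂/(Z₁+Z₂), |Z| = 234 Ω, ∠Z = 17.8°
I = V/|Z| = 152/234 = 649 mA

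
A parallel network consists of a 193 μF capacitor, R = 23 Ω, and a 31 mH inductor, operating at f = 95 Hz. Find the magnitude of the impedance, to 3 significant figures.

13.3 Ω

ω = 2πf = 596.9 rad/s
X_L = ωL = 18.5 Ω
X_C = 1/(ωC) = 8.68 Ω
Parallel: admittances add. Y = 1/R + 1/(jωL) + jωC
Y = (0.0435 + j0.0612) S
|Y| = 0.0750 S → |Z| = 1/|Y| = 13.3 Ω, ∠Z = −∠Y = -54.6°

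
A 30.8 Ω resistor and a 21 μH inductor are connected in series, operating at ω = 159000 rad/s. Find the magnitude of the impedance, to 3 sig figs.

X_L = ωL = 3.34 Ω
Z = 30.8 + j3.34 Ω
|Z| = √(30.8² + 3.34²) = 31.0 Ω

31.0 Ω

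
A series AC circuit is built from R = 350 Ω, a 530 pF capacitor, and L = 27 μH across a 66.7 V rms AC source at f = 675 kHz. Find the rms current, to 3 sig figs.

ω = 2πf = 4.241e+06 rad/s
X_L = ωL = 115 Ω
X_C = 1/(ωC) = 445 Ω
Net reactance X = X_L − X_C = -330 Ω
Z = 350 − j330 Ω
|Z| = √(350² + 330²) = 481 Ω
I = V/|Z| = 66.7/481 = 139 mA

139 mA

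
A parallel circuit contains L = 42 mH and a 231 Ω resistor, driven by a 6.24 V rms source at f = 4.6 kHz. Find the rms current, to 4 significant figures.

27.50 mA

ω = 2πf = 28900 rad/s
X_L = ωL = 1214 Ω
Parallel: admittances add. Y = 1/R + 1/(jωL)
Y = (0.004329 − j0.0008238) S
|Y| = 0.004407 S → |Z| = 1/|Y| = 226.9 Ω, ∠Z = −∠Y = 10.77°
I = V/|Z| = 6.24/226.9 = 27.50 mA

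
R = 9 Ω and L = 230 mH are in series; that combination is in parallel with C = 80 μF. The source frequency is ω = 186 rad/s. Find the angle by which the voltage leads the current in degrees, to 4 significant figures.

X_L = ωL = 42.78 Ω
X_C = 1/(ωC) = 67.20 Ω
Branch 1 (R+jX_L): Z₁ = 9.000 + j42.78 Ω, |Z₁| = 43.72 Ω
Branch 2 (−jX_C): Z₂ = −j67.20 Ω
Parallel: Z = Z₁Z₂/(Z₁+Z₂), |Z| = 112.9 Ω, ∠Z = 57.89°

57.89°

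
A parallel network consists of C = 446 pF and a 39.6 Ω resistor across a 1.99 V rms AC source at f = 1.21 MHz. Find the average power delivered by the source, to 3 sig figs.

ω = 2πf = 7.603e+06 rad/s
X_C = 1/(ωC) = 295 Ω
Parallel: admittances add. Y = 1/R + jωC
Y = (0.0253 + j0.00339) S
|Y| = 0.0255 S → |Z| = 1/|Y| = 39.2 Ω, ∠Z = −∠Y = -7.65°
I = V/|Z| = 50.7 mA
P = VI cos φ = 1.99 × 0.0507 × cos(-7.65°) = 100 mW

100 mW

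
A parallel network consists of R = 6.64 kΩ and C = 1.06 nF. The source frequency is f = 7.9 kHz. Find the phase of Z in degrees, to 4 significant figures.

-19.26°

ω = 2πf = 49640 rad/s
X_C = 1/(ωC) = 19010 Ω
Parallel: admittances add. Y = 1/R + jωC
Y = (0.0001506 + j5.262e-05) S
|Y| = 0.0001595 S → |Z| = 1/|Y| = 6268 Ω, ∠Z = −∠Y = -19.26°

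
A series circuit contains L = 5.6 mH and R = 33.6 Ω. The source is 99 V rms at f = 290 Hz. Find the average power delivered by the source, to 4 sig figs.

267.1 W

ω = 2πf = 1822 rad/s
X_L = ωL = 10.20 Ω
Z = 33.60 + j10.20 Ω
|Z| = √(33.60² + 10.20²) = 35.12 Ω
∠Z = arctan(10.20/33.60) = 16.89°
I = V/|Z| = 2.819 A
P = VI cos φ = 99 × 2.819 × cos(16.89°) = 267.1 W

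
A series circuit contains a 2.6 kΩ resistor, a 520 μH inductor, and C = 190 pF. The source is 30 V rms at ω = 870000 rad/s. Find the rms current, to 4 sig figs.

4.861 mA

X_L = ωL = 452.4 Ω
X_C = 1/(ωC) = 6050 Ω
Net reactance X = X_L − X_C = -5597 Ω
Z = 2600 − j5597 Ω
|Z| = √(2600² + 5597²) = 6172 Ω
I = V/|Z| = 30/6172 = 4.861 mA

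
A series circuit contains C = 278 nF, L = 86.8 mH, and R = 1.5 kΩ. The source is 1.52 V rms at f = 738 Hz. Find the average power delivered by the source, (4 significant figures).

1.450 mW

ω = 2πf = 4637 rad/s
X_L = ωL = 402.5 Ω
X_C = 1/(ωC) = 775.7 Ω
Net reactance X = X_L − X_C = -373.3 Ω
Z = 1500 − j373.3 Ω
|Z| = √(1500² + 373.3²) = 1546 Ω
∠Z = arctan(-373.3/1500) = -13.97°
I = V/|Z| = 983.3 μA
P = VI cos φ = 1.52 × 0.0009833 × cos(-13.97°) = 1.450 mW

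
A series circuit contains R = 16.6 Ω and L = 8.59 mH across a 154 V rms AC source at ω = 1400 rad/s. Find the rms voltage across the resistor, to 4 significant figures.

124.7 V

X_L = ωL = 12.03 Ω
Z = 16.60 + j12.03 Ω
|Z| = √(16.60² + 12.03²) = 20.50 Ω
I = V/|Z| = 7.513 A
V_R = I·|Z_R| = 7.513 × 16.60 = 124.7 V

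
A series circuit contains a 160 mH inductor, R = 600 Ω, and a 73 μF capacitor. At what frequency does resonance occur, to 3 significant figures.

46.6 Hz

ω₀ = 1/√(LC) = 1/√(0.16 × 7.3e-05) = 292.6 rad/s
f₀ = ω₀/(2π) = 46.6 Hz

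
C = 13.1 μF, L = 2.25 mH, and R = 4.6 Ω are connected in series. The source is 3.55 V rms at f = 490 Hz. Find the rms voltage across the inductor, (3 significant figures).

1.33 V

ω = 2πf = 3079 rad/s
X_L = ωL = 6.93 Ω
X_C = 1/(ωC) = 24.8 Ω
Net reactance X = X_L − X_C = -17.9 Ω
Z = 4.60 − j17.9 Ω
|Z| = √(4.60² + 17.9²) = 18.4 Ω
I = V/|Z| = 192 mA
V_L = I·|Z_L| = 0.192 × 6.93 = 1.33 V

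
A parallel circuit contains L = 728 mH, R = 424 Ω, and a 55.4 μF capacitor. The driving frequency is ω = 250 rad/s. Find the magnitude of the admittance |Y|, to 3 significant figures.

X_L = ωL = 182 Ω
X_C = 1/(ωC) = 72.2 Ω
Parallel: admittances add. Y = 1/R + 1/(jωL) + jωC
Y = (0.00236 + j0.00836) S
|Y| = 0.00868 S → |Z| = 1/|Y| = 115 Ω, ∠Z = −∠Y = -74.2°

8.68 mS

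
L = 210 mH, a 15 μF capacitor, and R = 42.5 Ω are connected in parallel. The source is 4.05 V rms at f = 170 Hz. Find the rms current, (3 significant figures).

106 mA

ω = 2πf = 1068 rad/s
X_L = ωL = 224 Ω
X_C = 1/(ωC) = 62.4 Ω
Parallel: admittances add. Y = 1/R + 1/(jωL) + jωC
Y = (0.0235 + j0.0116) S
|Y| = 0.0262 S → |Z| = 1/|Y| = 38.1 Ω, ∠Z = −∠Y = -26.2°
I = V/|Z| = 4.05/38.1 = 106 mA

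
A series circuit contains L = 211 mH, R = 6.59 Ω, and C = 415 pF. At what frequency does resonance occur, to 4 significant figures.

17.01 kHz

ω₀ = 1/√(LC) = 1/√(0.211 × 4.15e-10) = 106900 rad/s
f₀ = ω₀/(2π) = 17.01 kHz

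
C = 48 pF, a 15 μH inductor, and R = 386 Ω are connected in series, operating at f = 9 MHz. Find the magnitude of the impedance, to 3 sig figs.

ω = 2πf = 5.655e+07 rad/s
X_L = ωL = 848 Ω
X_C = 1/(ωC) = 368 Ω
Net reactance X = X_L − X_C = 480 Ω
Z = 386 + j480 Ω
|Z| = √(386² + 480²) = 616 Ω

616 Ω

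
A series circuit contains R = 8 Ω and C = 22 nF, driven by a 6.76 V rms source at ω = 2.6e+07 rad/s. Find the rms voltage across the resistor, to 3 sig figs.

6.60 V

X_C = 1/(ωC) = 1.75 Ω
Z = 8.00 − j1.75 Ω
|Z| = √(8.00² + 1.75²) = 8.19 Ω
I = V/|Z| = 826 mA
V_R = I·|Z_R| = 0.826 × 8.00 = 6.60 V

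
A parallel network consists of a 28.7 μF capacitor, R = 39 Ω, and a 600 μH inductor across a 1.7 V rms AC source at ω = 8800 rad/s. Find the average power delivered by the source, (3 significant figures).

X_L = ωL = 5.28 Ω
X_C = 1/(ωC) = 3.96 Ω
Parallel: admittances add. Y = 1/R + 1/(jωL) + jωC
Y = (0.0256 + j0.0632) S
|Y| = 0.0682 S → |Z| = 1/|Y| = 14.7 Ω, ∠Z = −∠Y = -67.9°
I = V/|Z| = 116 mA
P = VI cos φ = 1.7 × 0.116 × cos(-67.9°) = 74.1 mW

74.1 mW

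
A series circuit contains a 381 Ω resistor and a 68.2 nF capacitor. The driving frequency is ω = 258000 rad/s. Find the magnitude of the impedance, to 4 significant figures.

X_C = 1/(ωC) = 56.83 Ω
Z = 381.0 − j56.83 Ω
|Z| = √(381.0² + 56.83²) = 385.2 Ω

385.2 Ω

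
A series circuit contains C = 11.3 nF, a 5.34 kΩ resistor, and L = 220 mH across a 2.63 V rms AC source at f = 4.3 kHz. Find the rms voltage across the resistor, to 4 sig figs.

2.353 V

ω = 2πf = 27020 rad/s
X_L = ωL = 5944 Ω
X_C = 1/(ωC) = 3275 Ω
Net reactance X = X_L − X_C = 2668 Ω
Z = 5340 + j2668 Ω
|Z| = √(5340² + 2668²) = 5970 Ω
I = V/|Z| = 440.6 μA
V_R = I·|Z_R| = 0.0004406 × 5340 = 2.353 V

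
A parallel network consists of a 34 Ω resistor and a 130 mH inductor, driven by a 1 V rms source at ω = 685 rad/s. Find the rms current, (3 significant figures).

31.5 mA

X_L = ωL = 89.0 Ω
Parallel: admittances add. Y = 1/R + 1/(jωL)
Y = (0.0294 − j0.0112) S
|Y| = 0.0315 S → |Z| = 1/|Y| = 31.8 Ω, ∠Z = −∠Y = 20.9°
I = V/|Z| = 1/31.8 = 31.5 mA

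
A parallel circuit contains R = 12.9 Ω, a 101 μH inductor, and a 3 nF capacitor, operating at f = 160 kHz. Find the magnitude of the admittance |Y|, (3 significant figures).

ω = 2πf = 1.005e+06 rad/s
X_L = ωL = 102 Ω
X_C = 1/(ωC) = 332 Ω
Parallel: admittances add. Y = 1/R + 1/(jωL) + jωC
Y = (0.0775 − j0.00683) S
|Y| = 0.0778 S → |Z| = 1/|Y| = 12.9 Ω, ∠Z = −∠Y = 5.04°

77.8 mS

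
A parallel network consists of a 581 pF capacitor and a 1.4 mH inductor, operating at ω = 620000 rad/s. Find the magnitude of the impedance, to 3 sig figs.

1260 Ω

X_L = ωL = 868 Ω
X_C = 1/(ωC) = 2780 Ω
Parallel: admittances add. Y = 1/(jωL) + jωC
Y = (0 − j0.000792) S
|Y| = 0.000792 S → |Z| = 1/|Y| = 1260 Ω, ∠Z = −∠Y = 90.0°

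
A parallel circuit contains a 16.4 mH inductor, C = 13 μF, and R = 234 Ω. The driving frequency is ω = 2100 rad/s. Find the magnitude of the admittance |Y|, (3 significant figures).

X_L = ωL = 34.4 Ω
X_C = 1/(ωC) = 36.6 Ω
Parallel: admittances add. Y = 1/R + 1/(jωL) + jωC
Y = (0.00427 − j0.00174) S
|Y| = 0.00461 S → |Z| = 1/|Y| = 217 Ω, ∠Z = −∠Y = 22.1°

4.61 mS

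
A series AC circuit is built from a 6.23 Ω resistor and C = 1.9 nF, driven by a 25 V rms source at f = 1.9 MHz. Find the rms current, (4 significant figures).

561.5 mA

ω = 2πf = 1.194e+07 rad/s
X_C = 1/(ωC) = 44.09 Ω
Z = 6.230 − j44.09 Ω
|Z| = √(6.230² + 44.09²) = 44.53 Ω
I = V/|Z| = 25/44.53 = 561.5 mA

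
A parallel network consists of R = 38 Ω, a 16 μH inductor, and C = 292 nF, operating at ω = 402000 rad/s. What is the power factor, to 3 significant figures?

X_L = ωL = 6.43 Ω
X_C = 1/(ωC) = 8.52 Ω
Parallel: admittances add. Y = 1/R + 1/(jωL) + jωC
Y = (0.0263 − j0.0381) S
|Y| = 0.0463 S → |Z| = 1/|Y| = 21.6 Ω, ∠Z = −∠Y = 55.4°
cos φ = cos(55.4°) = 0.568

0.568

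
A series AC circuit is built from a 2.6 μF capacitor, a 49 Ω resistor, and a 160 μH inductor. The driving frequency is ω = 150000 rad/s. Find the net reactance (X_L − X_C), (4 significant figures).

21.44 Ω

X_L = ωL = 24.00 Ω
X_C = 1/(ωC) = 2.564 Ω
X = 24.00 − 2.564 = 21.44 Ω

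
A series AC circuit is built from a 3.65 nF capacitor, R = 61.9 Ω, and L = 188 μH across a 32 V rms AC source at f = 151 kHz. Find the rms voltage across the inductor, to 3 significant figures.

ω = 2πf = 948800 rad/s
X_L = ωL = 178 Ω
X_C = 1/(ωC) = 289 Ω
Net reactance X = X_L − X_C = -110 Ω
Z = 61.9 − j110 Ω
|Z| = √(61.9² + 110²) = 127 Ω
I = V/|Z| = 253 mA
V_L = I·|Z_L| = 0.253 × 178 = 45.1 V

45.1 V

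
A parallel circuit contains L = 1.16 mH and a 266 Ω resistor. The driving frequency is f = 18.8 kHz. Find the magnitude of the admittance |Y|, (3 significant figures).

8.21 mS

ω = 2πf = 118100 rad/s
X_L = ωL = 137 Ω
Parallel: admittances add. Y = 1/R + 1/(jωL)
Y = (0.00376 − j0.00730) S
|Y| = 0.00821 S → |Z| = 1/|Y| = 122 Ω, ∠Z = −∠Y = 62.7°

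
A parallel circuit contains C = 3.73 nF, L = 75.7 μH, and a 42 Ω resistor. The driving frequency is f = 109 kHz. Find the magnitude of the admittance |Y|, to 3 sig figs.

29.1 mS

ω = 2πf = 684900 rad/s
X_L = ωL = 51.8 Ω
X_C = 1/(ωC) = 391 Ω
Parallel: admittances add. Y = 1/R + 1/(jωL) + jωC
Y = (0.0238 − j0.0167) S
|Y| = 0.0291 S → |Z| = 1/|Y| = 34.4 Ω, ∠Z = −∠Y = 35.1°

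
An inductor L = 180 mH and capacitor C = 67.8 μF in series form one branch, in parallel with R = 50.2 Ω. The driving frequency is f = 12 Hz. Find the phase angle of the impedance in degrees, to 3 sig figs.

-15.4°

ω = 2πf = 75.40 rad/s
X_L = ωL = 13.6 Ω
X_C = 1/(ωC) = 196 Ω
Branch 1: Z₁ = R = 50.2 Ω
Branch 2 (series LC): Z₂ = j(X_L − X_C) = −j182 Ω
Parallel: Z = Z₁Z₂/(Z₁+Z₂), |Z| = 48.4 Ω, ∠Z = -15.4°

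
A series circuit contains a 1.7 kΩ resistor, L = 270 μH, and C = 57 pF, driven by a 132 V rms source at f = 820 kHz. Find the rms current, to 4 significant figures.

ω = 2πf = 5.152e+06 rad/s
X_L = ωL = 1391 Ω
X_C = 1/(ωC) = 3405 Ω
Net reactance X = X_L − X_C = -2014 Ω
Z = 1700 − j2014 Ω
|Z| = √(1700² + 2014²) = 2636 Ω
I = V/|Z| = 132/2636 = 50.08 mA

50.08 mA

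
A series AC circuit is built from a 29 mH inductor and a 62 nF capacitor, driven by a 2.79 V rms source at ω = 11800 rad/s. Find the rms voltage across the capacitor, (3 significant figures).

X_L = ωL = 342 Ω
X_C = 1/(ωC) = 1370 Ω
Net reactance X = X_L − X_C = -1020 Ω
Z = − j1020 Ω
|Z| = √(0² + 1020²) = 1020 Ω
I = V/|Z| = 2.72 mA
V_C = I·|Z_C| = 0.00272 × 1370 = 3.72 V

3.72 V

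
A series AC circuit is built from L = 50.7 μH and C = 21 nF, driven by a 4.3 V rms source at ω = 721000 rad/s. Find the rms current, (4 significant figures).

X_L = ωL = 36.55 Ω
X_C = 1/(ωC) = 66.05 Ω
Net reactance X = X_L − X_C = -29.49 Ω
Z = − j29.49 Ω
|Z| = √(0² + 29.49²) = 29.49 Ω
I = V/|Z| = 4.3/29.49 = 145.8 mA

145.8 mA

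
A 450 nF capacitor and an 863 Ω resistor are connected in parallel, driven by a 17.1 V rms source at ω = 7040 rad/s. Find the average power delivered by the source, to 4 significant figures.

338.8 mW

X_C = 1/(ωC) = 315.7 Ω
Parallel: admittances add. Y = 1/R + jωC
Y = (0.001159 + j0.003168) S
|Y| = 0.003373 S → |Z| = 1/|Y| = 296.4 Ω, ∠Z = −∠Y = -69.91°
I = V/|Z| = 57.68 mA
P = VI cos φ = 17.1 × 0.05768 × cos(-69.91°) = 338.8 mW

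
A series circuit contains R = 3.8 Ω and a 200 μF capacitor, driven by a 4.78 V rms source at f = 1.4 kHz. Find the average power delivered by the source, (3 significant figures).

ω = 2πf = 8796 rad/s
X_C = 1/(ωC) = 0.568 Ω
Z = 3.80 − j0.568 Ω
|Z| = √(3.80² + 0.568²) = 3.84 Ω
∠Z = arctan(-0.568/3.80) = -8.51°
I = V/|Z| = 1.24 A
P = VI cos φ = 4.78 × 1.24 × cos(-8.51°) = 5.88 W

5.88 W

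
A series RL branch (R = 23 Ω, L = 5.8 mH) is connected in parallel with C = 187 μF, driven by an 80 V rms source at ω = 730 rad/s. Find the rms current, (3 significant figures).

10.8 A

X_L = ωL = 4.23 Ω
X_C = 1/(ωC) = 7.33 Ω
Branch 1 (R+jX_L): Z₁ = 23.0 + j4.23 Ω, |Z₁| = 23.4 Ω
Branch 2 (−jX_C): Z₂ = −j7.33 Ω
Parallel: Z = Z₁Z₂/(Z₁+Z₂), |Z| = 7.38 Ω, ∠Z = -71.9°
I = V/|Z| = 80/7.38 = 10.8 A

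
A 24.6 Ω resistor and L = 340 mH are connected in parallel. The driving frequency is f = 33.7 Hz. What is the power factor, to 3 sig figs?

0.946

ω = 2πf = 211.7 rad/s
X_L = ωL = 72.0 Ω
Parallel: admittances add. Y = 1/R + 1/(jωL)
Y = (0.0407 − j0.0139) S
|Y| = 0.0430 S → |Z| = 1/|Y| = 23.3 Ω, ∠Z = −∠Y = 18.9°
cos φ = cos(18.9°) = 0.946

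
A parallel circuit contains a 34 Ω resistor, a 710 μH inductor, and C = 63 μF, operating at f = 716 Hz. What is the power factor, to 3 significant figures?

0.704

ω = 2πf = 4499 rad/s
X_L = ωL = 3.19 Ω
X_C = 1/(ωC) = 3.53 Ω
Parallel: admittances add. Y = 1/R + 1/(jωL) + jωC
Y = (0.0294 − j0.0297) S
|Y| = 0.0418 S → |Z| = 1/|Y| = 23.9 Ω, ∠Z = −∠Y = 45.2°
cos φ = cos(45.2°) = 0.704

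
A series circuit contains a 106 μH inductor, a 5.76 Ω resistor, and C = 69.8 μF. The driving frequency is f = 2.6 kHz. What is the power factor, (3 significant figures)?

ω = 2πf = 16340 rad/s
X_L = ωL = 1.73 Ω
X_C = 1/(ωC) = 0.877 Ω
Net reactance X = X_L − X_C = 0.855 Ω
Z = 5.76 + j0.855 Ω
|Z| = √(5.76² + 0.855²) = 5.82 Ω
∠Z = arctan(0.855/5.76) = 8.44°
cos φ = cos(8.44°) = 0.989

0.989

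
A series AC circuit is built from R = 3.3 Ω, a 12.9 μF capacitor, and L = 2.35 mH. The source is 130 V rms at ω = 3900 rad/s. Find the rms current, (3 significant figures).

11.6 A

X_L = ωL = 9.17 Ω
X_C = 1/(ωC) = 19.9 Ω
Net reactance X = X_L − X_C = -10.7 Ω
Z = 3.30 − j10.7 Ω
|Z| = √(3.30² + 10.7²) = 11.2 Ω
I = V/|Z| = 130/11.2 = 11.6 A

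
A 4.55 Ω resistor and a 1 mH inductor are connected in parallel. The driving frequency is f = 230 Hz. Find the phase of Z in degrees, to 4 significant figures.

ω = 2πf = 1445 rad/s
X_L = ωL = 1.445 Ω
Parallel: admittances add. Y = 1/R + 1/(jωL)
Y = (0.2198 − j0.6920) S
|Y| = 0.7260 S → |Z| = 1/|Y| = 1.377 Ω, ∠Z = −∠Y = 72.38°

72.38°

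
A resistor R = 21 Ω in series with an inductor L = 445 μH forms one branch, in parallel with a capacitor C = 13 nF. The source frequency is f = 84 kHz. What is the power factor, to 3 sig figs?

ω = 2πf = 527800 rad/s
X_L = ωL = 235 Ω
X_C = 1/(ωC) = 146 Ω
Branch 1 (R+jX_L): Z₁ = 21.0 + j235 Ω, |Z₁| = 236 Ω
Branch 2 (−jX_C): Z₂ = −j146 Ω
Parallel: Z = Z₁Z₂/(Z₁+Z₂), |Z| = 375 Ω, ∠Z = -81.9°
cos φ = cos(-81.9°) = 0.142

0.142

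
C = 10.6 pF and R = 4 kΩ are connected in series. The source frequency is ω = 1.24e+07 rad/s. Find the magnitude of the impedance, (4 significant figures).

X_C = 1/(ωC) = 7608 Ω
Z = 4000 − j7608 Ω
|Z| = √(4000² + 7608²) = 8595 Ω

8595 Ω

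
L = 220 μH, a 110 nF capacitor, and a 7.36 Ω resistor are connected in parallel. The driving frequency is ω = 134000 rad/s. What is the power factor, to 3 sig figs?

X_L = ωL = 29.5 Ω
X_C = 1/(ωC) = 67.8 Ω
Parallel: admittances add. Y = 1/R + 1/(jωL) + jωC
Y = (0.136 − j0.0192) S
|Y| = 0.137 S → |Z| = 1/|Y| = 7.29 Ω, ∠Z = −∠Y = 8.04°
cos φ = cos(8.04°) = 0.990

0.990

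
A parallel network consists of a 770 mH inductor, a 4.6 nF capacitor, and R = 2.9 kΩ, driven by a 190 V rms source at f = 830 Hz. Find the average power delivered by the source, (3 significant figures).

ω = 2πf = 5215 rad/s
X_L = ωL = 4020 Ω
X_C = 1/(ωC) = 41700 Ω
Parallel: admittances add. Y = 1/R + 1/(jωL) + jωC
Y = (0.000345 − j0.000225) S
|Y| = 0.000412 S → |Z| = 1/|Y| = 2430 Ω, ∠Z = −∠Y = 33.1°
I = V/|Z| = 78.2 mA
P = VI cos φ = 190 × 0.0782 × cos(33.1°) = 12.4 W

12.4 W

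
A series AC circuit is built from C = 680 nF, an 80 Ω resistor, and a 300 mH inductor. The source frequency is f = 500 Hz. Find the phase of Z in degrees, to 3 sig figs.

80.4°

ω = 2πf = 3142 rad/s
X_L = ωL = 942 Ω
X_C = 1/(ωC) = 468 Ω
Net reactance X = X_L − X_C = 474 Ω
Z = 80.0 + j474 Ω
|Z| = √(80.0² + 474²) = 481 Ω
∠Z = arctan(474/80.0) = 80.4°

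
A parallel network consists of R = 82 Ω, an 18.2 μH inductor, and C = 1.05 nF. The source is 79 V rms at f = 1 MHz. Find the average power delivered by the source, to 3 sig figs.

ω = 2πf = 6.283e+06 rad/s
X_L = ωL = 114 Ω
X_C = 1/(ωC) = 152 Ω
Parallel: admittances add. Y = 1/R + 1/(jωL) + jωC
Y = (0.0122 − j0.00215) S
|Y| = 0.0124 S → |Z| = 1/|Y| = 80.8 Ω, ∠Z = −∠Y = 9.99°
I = V/|Z| = 978 mA
P = VI cos φ = 79 × 0.978 × cos(9.99°) = 76.1 W

76.1 W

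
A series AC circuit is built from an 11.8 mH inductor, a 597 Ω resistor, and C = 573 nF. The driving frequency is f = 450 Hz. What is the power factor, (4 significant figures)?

ω = 2πf = 2827 rad/s
X_L = ωL = 33.36 Ω
X_C = 1/(ωC) = 617.2 Ω
Net reactance X = X_L − X_C = -583.9 Ω
Z = 597.0 − j583.9 Ω
|Z| = √(597.0² + 583.9²) = 835.1 Ω
∠Z = arctan(-583.9/597.0) = -44.36°
cos φ = cos(-44.36°) = 0.7149

0.7149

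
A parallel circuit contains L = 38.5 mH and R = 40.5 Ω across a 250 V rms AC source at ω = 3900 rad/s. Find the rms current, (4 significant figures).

X_L = ωL = 150.2 Ω
Parallel: admittances add. Y = 1/R + 1/(jωL)
Y = (0.02469 − j0.006660) S
|Y| = 0.02557 S → |Z| = 1/|Y| = 39.10 Ω, ∠Z = −∠Y = 15.10°
I = V/|Z| = 250/39.10 = 6.393 A

6.393 A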